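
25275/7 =25275/7 = 3610.71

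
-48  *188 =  - 9024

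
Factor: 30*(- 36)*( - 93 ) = 2^3 *3^4*5^1*31^1 = 100440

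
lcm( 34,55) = 1870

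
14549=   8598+5951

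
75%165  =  75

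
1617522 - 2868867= - 1251345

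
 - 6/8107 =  - 1 + 8101/8107 =- 0.00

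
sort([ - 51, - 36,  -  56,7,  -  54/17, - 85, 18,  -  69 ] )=[- 85,  -  69,  -  56, - 51 , - 36, - 54/17, 7, 18] 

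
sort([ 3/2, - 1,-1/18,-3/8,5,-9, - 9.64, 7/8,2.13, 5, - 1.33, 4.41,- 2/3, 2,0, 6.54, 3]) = [ - 9.64, - 9, - 1.33, - 1, - 2/3 ,-3/8 ,  -  1/18,0, 7/8, 3/2, 2,2.13, 3,4.41, 5, 5,6.54]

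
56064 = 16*3504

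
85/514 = 85/514 = 0.17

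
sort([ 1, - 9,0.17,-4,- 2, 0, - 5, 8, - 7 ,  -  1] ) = [ - 9, - 7,- 5,  -  4, - 2,  -  1,0, 0.17,  1,  8 ] 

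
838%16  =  6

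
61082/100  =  610 + 41/50  =  610.82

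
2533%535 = 393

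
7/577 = 7/577 =0.01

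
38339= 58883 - 20544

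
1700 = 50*34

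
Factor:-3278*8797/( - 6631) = 2^1 *11^1*149^1*349^( - 1 )*463^1 = 1517714/349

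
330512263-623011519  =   - 292499256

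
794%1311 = 794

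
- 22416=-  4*5604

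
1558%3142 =1558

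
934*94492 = 88255528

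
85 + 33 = 118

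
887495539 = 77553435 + 809942104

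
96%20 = 16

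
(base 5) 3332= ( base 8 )723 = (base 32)ej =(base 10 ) 467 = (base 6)2055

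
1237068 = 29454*42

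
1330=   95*14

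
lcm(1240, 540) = 33480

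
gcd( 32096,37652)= 4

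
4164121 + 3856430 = 8020551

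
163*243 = 39609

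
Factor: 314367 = 3^1 * 104789^1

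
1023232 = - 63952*( - 16 )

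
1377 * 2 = 2754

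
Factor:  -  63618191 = - 7^1*13^2*53777^1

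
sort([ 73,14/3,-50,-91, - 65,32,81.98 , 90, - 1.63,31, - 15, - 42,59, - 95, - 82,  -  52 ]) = [-95, - 91, - 82 ,  -  65, - 52, - 50, - 42,-15, - 1.63,14/3,31, 32,59, 73,81.98,90]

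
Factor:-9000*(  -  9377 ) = 2^3*3^2*5^3 *9377^1  =  84393000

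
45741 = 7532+38209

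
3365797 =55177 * 61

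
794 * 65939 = 52355566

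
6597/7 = 942 +3/7 = 942.43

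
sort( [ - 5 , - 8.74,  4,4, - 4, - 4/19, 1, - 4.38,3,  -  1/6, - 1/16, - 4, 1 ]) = [ - 8.74, - 5, - 4.38, - 4, - 4,-4/19, - 1/6, - 1/16,1,1,3, 4,4 ] 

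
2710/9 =2710/9 = 301.11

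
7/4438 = 1/634 = 0.00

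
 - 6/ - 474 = 1/79 = 0.01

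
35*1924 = 67340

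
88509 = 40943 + 47566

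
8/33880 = 1/4235=0.00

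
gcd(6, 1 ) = 1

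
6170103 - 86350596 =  - 80180493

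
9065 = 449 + 8616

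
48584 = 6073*8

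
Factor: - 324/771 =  - 2^2*3^3*257^(  -  1) = -108/257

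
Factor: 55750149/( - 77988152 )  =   - 2^(-3)*3^2*7^1*11^( - 1) * 13^1*179^( -1 )*4951^ (-1)*68071^1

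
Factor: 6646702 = 2^1*139^1*23909^1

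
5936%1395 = 356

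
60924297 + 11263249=72187546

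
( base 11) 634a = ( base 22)H7L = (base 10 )8403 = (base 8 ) 20323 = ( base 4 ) 2003103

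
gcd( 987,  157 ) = 1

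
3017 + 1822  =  4839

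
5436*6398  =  34779528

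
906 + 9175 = 10081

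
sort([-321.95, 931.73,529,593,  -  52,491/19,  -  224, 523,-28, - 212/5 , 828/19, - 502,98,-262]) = [ - 502,- 321.95,  -  262,-224,-52, - 212/5, - 28,491/19,828/19, 98,523, 529, 593,931.73]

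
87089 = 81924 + 5165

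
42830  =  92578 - 49748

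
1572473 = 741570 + 830903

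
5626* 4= 22504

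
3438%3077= 361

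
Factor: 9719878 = 2^1*7^1*694277^1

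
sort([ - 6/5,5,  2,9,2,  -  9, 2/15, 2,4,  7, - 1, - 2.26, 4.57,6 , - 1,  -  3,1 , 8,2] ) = [-9,  -  3, - 2.26,-6/5, - 1, - 1, 2/15,1,2 , 2, 2 , 2,4, 4.57,  5,6 , 7,8,  9 ]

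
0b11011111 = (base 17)D2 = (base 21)AD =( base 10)223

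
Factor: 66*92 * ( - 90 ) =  - 546480 = -  2^4 * 3^3*5^1*11^1*23^1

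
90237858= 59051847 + 31186011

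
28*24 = 672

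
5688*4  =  22752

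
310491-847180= - 536689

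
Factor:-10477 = -10477^1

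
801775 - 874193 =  -72418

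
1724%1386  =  338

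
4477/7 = 4477/7  =  639.57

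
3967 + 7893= 11860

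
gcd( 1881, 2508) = 627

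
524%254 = 16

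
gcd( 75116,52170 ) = 2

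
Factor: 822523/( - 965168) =-2^(-4)*  13^2 * 31^1*  157^1*179^( - 1 ) * 337^( - 1 )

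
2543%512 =495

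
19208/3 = 19208/3 = 6402.67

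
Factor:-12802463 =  - 12802463^1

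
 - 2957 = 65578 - 68535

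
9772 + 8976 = 18748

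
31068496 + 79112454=110180950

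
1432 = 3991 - 2559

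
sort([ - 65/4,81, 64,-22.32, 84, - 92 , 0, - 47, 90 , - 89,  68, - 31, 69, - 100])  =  [ - 100, - 92, -89, - 47 , - 31, - 22.32, - 65/4, 0, 64,  68, 69, 81, 84, 90] 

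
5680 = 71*80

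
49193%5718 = 3449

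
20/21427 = 20/21427=0.00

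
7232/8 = 904 = 904.00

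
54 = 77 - 23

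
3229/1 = 3229 =3229.00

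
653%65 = 3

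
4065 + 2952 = 7017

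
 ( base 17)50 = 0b1010101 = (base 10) 85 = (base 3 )10011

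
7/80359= 7/80359=0.00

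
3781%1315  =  1151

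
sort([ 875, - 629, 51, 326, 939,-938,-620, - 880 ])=[ - 938, -880,- 629,-620, 51, 326, 875, 939]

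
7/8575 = 1/1225 = 0.00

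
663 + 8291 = 8954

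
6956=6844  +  112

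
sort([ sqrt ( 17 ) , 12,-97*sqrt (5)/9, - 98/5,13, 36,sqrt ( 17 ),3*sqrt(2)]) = [ - 97*sqrt (5 )/9, - 98/5,sqrt( 17 ),sqrt ( 17 ), 3*sqrt(2), 12,13,36] 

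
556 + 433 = 989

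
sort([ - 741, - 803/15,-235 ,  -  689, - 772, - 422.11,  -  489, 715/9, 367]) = [-772, - 741,  -  689, -489,  -  422.11, - 235, - 803/15 , 715/9, 367]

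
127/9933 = 127/9933= 0.01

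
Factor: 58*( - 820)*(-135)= 6420600  =  2^3*3^3*5^2*29^1*41^1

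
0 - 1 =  - 1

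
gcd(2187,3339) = 9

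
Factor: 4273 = 4273^1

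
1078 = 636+442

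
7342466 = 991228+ 6351238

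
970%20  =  10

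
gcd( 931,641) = 1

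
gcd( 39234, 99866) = 26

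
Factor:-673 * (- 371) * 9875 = 5^3*7^1*53^1* 79^1  *  673^1 = 2465619625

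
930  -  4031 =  - 3101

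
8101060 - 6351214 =1749846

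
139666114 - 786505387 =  - 646839273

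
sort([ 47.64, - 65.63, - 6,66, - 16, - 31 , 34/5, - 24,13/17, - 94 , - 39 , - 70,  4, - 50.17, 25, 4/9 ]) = [ - 94, -70, -65.63, -50.17, - 39, - 31, - 24,  -  16,  -  6, 4/9,  13/17, 4, 34/5, 25, 47.64,66 ]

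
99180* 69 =6843420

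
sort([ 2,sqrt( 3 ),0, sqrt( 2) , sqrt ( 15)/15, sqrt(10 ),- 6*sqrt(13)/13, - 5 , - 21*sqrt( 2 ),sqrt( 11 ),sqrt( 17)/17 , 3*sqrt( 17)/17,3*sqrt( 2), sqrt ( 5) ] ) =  [- 21*sqrt( 2 ), - 5, - 6 *sqrt( 13) /13, 0,sqrt (17) /17 , sqrt(15 ) /15,3*sqrt(17)/17,sqrt( 2 ),sqrt( 3 ), 2, sqrt( 5 ),sqrt(10) , sqrt( 11),3*sqrt(2)] 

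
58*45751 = 2653558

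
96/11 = 8+8/11 = 8.73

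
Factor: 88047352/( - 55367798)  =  -44023676/27683899 = - 2^2 *17^1 * 31^ (  -  1)* 59^1*10973^1*893029^( - 1) 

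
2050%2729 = 2050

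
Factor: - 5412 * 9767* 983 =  - 51960400932 = - 2^2*3^1 * 11^1 * 41^1 * 983^1*9767^1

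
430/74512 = 215/37256 = 0.01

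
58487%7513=5896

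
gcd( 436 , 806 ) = 2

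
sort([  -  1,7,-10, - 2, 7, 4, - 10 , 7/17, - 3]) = [ - 10 , - 10, - 3, - 2, - 1,7/17 , 4,7 , 7]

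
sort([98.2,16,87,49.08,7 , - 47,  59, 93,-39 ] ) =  [ - 47, - 39,7, 16,49.08, 59, 87,93,98.2] 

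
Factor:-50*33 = - 1650 = - 2^1 * 3^1*5^2*11^1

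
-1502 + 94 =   -  1408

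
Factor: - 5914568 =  - 2^3*11^1 *67211^1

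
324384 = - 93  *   ( - 3488) 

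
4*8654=34616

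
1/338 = 1/338 = 0.00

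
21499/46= 467 + 17/46  =  467.37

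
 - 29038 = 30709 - 59747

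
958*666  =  638028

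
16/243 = 16/243 = 0.07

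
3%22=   3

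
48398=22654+25744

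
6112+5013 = 11125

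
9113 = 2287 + 6826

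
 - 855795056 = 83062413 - 938857469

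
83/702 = 83/702  =  0.12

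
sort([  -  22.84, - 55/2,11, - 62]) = [ - 62, - 55/2,-22.84,11]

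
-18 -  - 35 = 17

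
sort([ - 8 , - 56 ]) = [-56 , - 8]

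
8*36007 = 288056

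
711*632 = 449352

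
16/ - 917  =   - 16/917 = - 0.02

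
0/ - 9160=0/1 = - 0.00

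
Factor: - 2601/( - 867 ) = 3=3^1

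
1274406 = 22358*57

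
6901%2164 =409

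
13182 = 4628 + 8554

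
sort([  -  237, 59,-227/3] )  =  [- 237, - 227/3,59]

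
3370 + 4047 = 7417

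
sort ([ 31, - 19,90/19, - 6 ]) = [ - 19, - 6, 90/19,31 ]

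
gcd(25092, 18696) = 492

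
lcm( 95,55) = 1045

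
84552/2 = 42276 = 42276.00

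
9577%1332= 253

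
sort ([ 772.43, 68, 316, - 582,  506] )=[-582, 68,316, 506,  772.43 ] 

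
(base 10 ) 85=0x55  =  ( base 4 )1111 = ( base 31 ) 2n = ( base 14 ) 61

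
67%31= 5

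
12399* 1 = 12399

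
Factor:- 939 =-3^1*313^1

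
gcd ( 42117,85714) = 1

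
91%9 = 1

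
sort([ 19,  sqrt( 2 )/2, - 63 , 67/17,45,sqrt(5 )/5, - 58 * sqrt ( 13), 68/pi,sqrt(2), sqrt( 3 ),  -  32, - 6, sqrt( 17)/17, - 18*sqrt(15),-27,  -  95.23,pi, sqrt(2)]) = [-58*sqrt (13 ) , - 95.23, - 18 * sqrt(15),  -  63, - 32,- 27, - 6,sqrt( 17)/17,  sqrt( 5 ) /5,  sqrt( 2 )/2, sqrt (2),sqrt( 2 ), sqrt ( 3), pi, 67/17,19, 68/pi, 45 ]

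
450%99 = 54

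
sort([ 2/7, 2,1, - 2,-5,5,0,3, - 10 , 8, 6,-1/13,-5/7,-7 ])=[- 10,-7, - 5, - 2,  -  5/7, - 1/13 , 0,2/7, 1,2,3,5,6,8] 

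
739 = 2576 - 1837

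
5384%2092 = 1200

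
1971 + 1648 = 3619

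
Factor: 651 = 3^1*7^1*31^1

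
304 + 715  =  1019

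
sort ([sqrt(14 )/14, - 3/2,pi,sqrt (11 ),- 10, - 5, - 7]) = [-10, - 7, -5,-3/2 , sqrt(14)/14, pi , sqrt(11 )] 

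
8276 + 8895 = 17171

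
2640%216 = 48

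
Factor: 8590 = 2^1*5^1*859^1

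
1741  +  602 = 2343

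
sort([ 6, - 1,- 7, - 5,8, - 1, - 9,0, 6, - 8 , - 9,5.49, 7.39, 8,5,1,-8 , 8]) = [ - 9, - 9, - 8, - 8, - 7, - 5, - 1, - 1,0,1,5 , 5.49, 6, 6,7.39, 8, 8,8]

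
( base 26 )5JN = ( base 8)7471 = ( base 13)1a0a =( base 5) 111042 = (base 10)3897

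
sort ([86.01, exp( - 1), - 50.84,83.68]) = [  -  50.84, exp( - 1 ), 83.68, 86.01 ]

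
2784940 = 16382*170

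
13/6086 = 13/6086 = 0.00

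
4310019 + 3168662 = 7478681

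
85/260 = 17/52 = 0.33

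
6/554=3/277 = 0.01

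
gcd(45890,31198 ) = 2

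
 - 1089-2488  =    -  3577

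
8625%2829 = 138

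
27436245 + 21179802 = 48616047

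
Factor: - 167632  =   - 2^4 * 10477^1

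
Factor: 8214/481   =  2^1 * 3^1*13^( - 1)*37^1 = 222/13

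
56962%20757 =15448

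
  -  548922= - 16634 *33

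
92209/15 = 6147 + 4/15 = 6147.27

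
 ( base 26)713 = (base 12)2909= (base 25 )7fb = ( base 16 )1299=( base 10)4761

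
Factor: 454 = 2^1*227^1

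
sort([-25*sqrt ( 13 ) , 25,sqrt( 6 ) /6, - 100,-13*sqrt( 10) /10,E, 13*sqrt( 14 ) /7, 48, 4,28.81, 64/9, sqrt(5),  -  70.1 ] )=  [ - 100, - 25*sqrt ( 13 ),- 70.1,  -  13 *sqrt( 10 ) /10, sqrt(6) /6,sqrt( 5) , E, 4, 13 * sqrt( 14 )/7 , 64/9 , 25, 28.81,48 ]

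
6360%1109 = 815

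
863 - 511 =352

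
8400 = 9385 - 985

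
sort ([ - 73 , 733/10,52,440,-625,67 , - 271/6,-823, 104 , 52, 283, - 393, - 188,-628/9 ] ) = [ - 823,  -  625, - 393, - 188,  -  73,  -  628/9,  -  271/6, 52,52,67,733/10, 104,283,440] 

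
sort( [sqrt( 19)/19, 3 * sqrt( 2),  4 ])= [sqrt( 19 )/19, 4,3*sqrt (2)] 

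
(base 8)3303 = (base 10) 1731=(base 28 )25n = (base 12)1003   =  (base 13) A32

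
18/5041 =18/5041 =0.00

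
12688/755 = 12688/755 = 16.81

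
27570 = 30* 919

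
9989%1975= 114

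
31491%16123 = 15368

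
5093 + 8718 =13811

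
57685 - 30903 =26782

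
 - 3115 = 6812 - 9927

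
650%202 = 44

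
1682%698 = 286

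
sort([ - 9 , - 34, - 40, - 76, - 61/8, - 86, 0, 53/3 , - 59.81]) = [ - 86, - 76,  -  59.81, - 40, - 34,-9, - 61/8, 0, 53/3 ] 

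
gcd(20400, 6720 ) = 240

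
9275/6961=9275/6961 = 1.33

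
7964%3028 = 1908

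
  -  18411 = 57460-75871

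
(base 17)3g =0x43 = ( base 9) 74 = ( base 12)57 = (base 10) 67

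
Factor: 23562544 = 2^4* 17^1 * 86627^1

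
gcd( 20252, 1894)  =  2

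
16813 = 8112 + 8701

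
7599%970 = 809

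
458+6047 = 6505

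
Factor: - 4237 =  - 19^1*223^1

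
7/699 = 7/699 = 0.01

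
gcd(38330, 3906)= 2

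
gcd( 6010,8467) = 1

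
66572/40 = 16643/10 = 1664.30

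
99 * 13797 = 1365903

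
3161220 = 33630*94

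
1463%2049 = 1463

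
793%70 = 23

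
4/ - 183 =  - 1 + 179/183 = -  0.02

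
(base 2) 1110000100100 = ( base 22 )eja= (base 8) 16044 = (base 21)g71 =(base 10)7204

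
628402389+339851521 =968253910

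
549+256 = 805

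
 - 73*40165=-2932045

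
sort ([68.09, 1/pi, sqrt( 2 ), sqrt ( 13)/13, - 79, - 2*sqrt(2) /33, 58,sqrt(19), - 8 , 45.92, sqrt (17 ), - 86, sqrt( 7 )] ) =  [ - 86, - 79, - 8,  -  2 * sqrt ( 2)/33, sqrt( 13)/13, 1/pi, sqrt(2),sqrt(7 ),sqrt ( 17) , sqrt( 19), 45.92, 58, 68.09 ] 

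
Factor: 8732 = 2^2*37^1 * 59^1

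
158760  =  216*735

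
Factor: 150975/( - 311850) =-2^( - 1) * 3^( - 2)* 7^( - 1 )*61^1=- 61/126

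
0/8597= 0 = 0.00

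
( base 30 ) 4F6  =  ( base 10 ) 4056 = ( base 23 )7F8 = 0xfd8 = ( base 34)3ha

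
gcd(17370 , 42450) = 30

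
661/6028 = 661/6028 = 0.11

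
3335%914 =593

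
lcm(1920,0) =0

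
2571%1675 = 896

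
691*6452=4458332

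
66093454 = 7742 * 8537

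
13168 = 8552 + 4616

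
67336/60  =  16834/15 = 1122.27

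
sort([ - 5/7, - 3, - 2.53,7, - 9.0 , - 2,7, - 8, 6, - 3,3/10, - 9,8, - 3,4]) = [  -  9.0, - 9,-8, - 3,-3, - 3, - 2.53, - 2, - 5/7 , 3/10,4, 6 , 7,7,8]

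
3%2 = 1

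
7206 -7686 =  - 480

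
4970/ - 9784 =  - 1 + 2407/4892 = -0.51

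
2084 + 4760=6844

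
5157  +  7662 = 12819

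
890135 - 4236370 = -3346235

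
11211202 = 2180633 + 9030569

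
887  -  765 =122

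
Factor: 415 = 5^1*83^1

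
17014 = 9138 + 7876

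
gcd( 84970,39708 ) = 2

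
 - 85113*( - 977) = 83155401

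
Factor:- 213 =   -  3^1*71^1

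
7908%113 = 111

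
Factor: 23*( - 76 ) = -2^2* 19^1*23^1 = -  1748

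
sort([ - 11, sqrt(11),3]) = [-11, 3,sqrt(11 )]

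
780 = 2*390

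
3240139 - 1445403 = 1794736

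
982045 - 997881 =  - 15836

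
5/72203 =5/72203 = 0.00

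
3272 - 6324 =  - 3052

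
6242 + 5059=11301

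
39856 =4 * 9964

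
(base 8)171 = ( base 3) 11111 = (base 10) 121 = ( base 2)1111001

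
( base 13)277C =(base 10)5680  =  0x1630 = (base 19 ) FDI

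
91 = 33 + 58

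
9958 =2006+7952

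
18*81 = 1458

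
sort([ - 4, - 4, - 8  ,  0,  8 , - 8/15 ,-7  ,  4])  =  [- 8,- 7, - 4,-4, - 8/15,0, 4,8] 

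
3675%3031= 644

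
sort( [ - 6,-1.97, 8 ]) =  [ - 6 ,- 1.97,8]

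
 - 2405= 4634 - 7039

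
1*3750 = 3750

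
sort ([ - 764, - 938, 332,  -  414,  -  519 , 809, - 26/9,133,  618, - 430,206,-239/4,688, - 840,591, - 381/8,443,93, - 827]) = [-938, - 840, - 827, - 764, - 519, - 430, - 414, - 239/4, - 381/8, - 26/9, 93,  133, 206, 332, 443,591 , 618,688,809 ]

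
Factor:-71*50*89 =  - 2^1*5^2*71^1*89^1= - 315950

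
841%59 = 15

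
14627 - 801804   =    -  787177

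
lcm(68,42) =1428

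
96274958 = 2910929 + 93364029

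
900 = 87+813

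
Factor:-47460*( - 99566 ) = 2^3*3^1*5^1 *7^1 * 113^1 * 49783^1 =4725402360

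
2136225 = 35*61035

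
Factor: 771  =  3^1*257^1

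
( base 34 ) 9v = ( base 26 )CP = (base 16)151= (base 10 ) 337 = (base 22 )F7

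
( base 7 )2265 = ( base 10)831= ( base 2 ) 1100111111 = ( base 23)1d3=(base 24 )1af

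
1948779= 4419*441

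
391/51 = 7+ 2/3 = 7.67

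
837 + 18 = 855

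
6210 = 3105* 2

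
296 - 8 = 288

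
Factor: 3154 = 2^1*19^1*83^1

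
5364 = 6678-1314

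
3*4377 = 13131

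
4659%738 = 231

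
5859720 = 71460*82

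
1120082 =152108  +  967974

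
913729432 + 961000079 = 1874729511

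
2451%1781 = 670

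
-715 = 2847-3562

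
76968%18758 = 1936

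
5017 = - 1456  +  6473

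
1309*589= 771001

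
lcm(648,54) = 648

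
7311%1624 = 815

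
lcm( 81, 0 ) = 0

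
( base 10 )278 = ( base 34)86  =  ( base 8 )426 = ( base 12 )1b2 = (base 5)2103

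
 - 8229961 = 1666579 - 9896540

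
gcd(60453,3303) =9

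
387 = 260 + 127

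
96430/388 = 48215/194 = 248.53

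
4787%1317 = 836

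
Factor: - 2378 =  - 2^1*29^1*41^1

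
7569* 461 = 3489309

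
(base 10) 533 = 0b1000010101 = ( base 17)1E6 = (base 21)148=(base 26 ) kd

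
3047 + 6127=9174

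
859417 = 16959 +842458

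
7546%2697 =2152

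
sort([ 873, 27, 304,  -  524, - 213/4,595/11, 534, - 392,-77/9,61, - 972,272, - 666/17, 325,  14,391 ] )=[ - 972, -524, -392,-213/4,  -  666/17, - 77/9, 14,27,595/11, 61,272, 304, 325,391, 534,873 ] 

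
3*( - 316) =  - 948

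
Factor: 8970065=5^1*13^1*59^1 *2339^1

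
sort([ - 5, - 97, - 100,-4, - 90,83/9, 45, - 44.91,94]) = [-100 , - 97, - 90, -44.91, - 5 , - 4,83/9,45, 94]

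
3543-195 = 3348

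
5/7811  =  5/7811 =0.00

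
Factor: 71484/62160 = 23/20 = 2^( - 2)*5^( - 1)*23^1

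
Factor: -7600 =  - 2^4*5^2*19^1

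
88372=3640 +84732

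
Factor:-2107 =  - 7^2*43^1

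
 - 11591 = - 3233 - 8358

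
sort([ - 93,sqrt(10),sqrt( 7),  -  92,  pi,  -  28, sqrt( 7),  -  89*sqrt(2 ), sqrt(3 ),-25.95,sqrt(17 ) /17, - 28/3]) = [ - 89*sqrt ( 2 ),-93,  -  92,-28, - 25.95, - 28/3,  sqrt(17)/17, sqrt(3),sqrt( 7), sqrt(7), pi, sqrt( 10)]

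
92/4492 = 23/1123= 0.02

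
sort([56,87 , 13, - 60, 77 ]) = [ - 60, 13,56,  77 , 87]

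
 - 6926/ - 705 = 9 + 581/705 = 9.82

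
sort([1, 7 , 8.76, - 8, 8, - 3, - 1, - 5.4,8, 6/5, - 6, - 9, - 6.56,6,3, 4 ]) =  [ - 9, - 8, - 6.56, - 6, - 5.4, - 3, - 1, 1 , 6/5,3, 4, 6, 7 , 8, 8, 8.76]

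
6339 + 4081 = 10420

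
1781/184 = 9 + 125/184= 9.68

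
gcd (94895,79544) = 1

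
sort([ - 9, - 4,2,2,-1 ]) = [ - 9,-4, - 1,2,2] 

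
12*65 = 780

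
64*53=3392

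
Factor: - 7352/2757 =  - 8/3=- 2^3 * 3^(- 1) 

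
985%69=19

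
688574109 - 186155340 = 502418769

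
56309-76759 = - 20450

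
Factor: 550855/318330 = 841/486 = 2^( - 1 ) * 3^( - 5 ) * 29^2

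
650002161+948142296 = 1598144457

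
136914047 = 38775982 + 98138065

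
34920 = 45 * 776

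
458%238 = 220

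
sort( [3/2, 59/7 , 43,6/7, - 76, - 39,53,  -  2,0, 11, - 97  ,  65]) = [ -97, - 76, - 39, - 2,  0,6/7,3/2, 59/7, 11,43, 53,65] 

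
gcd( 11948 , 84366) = 2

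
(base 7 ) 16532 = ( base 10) 4727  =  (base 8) 11167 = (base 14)1a19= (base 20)bg7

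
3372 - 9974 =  - 6602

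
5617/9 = 5617/9 =624.11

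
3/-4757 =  - 1 + 4754/4757 = - 0.00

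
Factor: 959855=5^1*13^1 * 14767^1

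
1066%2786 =1066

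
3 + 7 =10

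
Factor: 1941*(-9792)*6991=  - 2^6*3^3*17^1*647^1*6991^1 =- 132872847552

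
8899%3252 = 2395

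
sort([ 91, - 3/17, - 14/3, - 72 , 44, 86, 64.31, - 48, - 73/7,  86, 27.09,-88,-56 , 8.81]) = [-88,-72, - 56, - 48 , - 73/7,-14/3,  -  3/17, 8.81 , 27.09, 44, 64.31, 86, 86,91 ] 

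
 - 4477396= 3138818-7616214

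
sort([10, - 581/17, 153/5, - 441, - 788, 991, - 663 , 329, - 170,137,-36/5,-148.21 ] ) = [ - 788, - 663, - 441, - 170, - 148.21, - 581/17, - 36/5, 10 , 153/5, 137,329,991]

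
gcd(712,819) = 1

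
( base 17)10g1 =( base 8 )12102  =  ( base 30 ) 5mq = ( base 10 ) 5186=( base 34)4gi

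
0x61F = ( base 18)4F1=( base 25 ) 2ch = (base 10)1567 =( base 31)1JH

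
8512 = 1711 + 6801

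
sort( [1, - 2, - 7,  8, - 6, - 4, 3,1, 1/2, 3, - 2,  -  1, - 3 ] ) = [ - 7, - 6, - 4, - 3, - 2, - 2, - 1,1/2, 1,  1,  3,3, 8 ]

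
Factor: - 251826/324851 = -2^1*3^1*19^1* 47^2*563^(-1) * 577^( - 1) 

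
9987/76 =9987/76 = 131.41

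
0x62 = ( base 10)98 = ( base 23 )46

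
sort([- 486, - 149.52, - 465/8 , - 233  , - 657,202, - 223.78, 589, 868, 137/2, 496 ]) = [ - 657, - 486 , - 233, - 223.78, - 149.52, - 465/8,137/2 , 202,496, 589,868] 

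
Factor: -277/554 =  - 1/2 = - 2^(-1)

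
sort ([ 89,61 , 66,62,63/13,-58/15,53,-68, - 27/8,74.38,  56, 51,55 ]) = [ - 68, - 58/15, - 27/8, 63/13,51, 53, 55, 56 , 61, 62, 66, 74.38, 89] 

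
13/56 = 13/56 = 0.23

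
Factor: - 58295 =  - 5^1*89^1*131^1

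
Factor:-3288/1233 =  - 2^3*3^( - 1) = - 8/3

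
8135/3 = 8135/3 = 2711.67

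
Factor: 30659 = 23^1*31^1 * 43^1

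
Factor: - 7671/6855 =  - 5^( - 1) * 457^( - 1)*2557^1 = - 2557/2285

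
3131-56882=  - 53751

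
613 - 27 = 586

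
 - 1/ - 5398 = 1/5398 = 0.00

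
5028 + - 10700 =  - 5672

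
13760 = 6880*2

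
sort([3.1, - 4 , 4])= [-4,3.1 , 4 ] 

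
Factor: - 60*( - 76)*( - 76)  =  -2^6 *3^1*5^1*19^2 = - 346560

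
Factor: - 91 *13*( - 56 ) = 2^3*7^2*13^2 = 66248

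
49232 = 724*68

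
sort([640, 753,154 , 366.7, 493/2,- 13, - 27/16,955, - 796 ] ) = [ - 796, - 13, - 27/16,154, 493/2, 366.7,640, 753, 955 ] 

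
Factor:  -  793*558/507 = -2^1*3^1*13^(-1)*31^1*61^1 = - 11346/13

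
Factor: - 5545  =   - 5^1*1109^1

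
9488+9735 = 19223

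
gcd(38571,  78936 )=897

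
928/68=13 + 11/17 = 13.65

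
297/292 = 297/292 = 1.02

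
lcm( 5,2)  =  10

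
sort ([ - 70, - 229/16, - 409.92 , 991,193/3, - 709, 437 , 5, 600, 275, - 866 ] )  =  [ - 866, - 709, - 409.92,-70, - 229/16, 5, 193/3,  275, 437, 600, 991] 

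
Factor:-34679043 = -3^3*7^1*183487^1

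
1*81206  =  81206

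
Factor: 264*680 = 2^6*3^1*5^1 * 11^1*17^1 = 179520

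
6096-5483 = 613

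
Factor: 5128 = 2^3*641^1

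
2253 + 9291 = 11544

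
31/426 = 31/426= 0.07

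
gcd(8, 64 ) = 8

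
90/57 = 30/19  =  1.58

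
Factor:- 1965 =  - 3^1 *5^1*131^1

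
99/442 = 99/442 = 0.22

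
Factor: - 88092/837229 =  - 2^2*3^2*109^( - 1 )*2447^1*7681^( - 1) 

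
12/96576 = 1/8048 = 0.00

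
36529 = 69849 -33320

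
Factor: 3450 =2^1*3^1*5^2*23^1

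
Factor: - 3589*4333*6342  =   - 2^1*3^1 * 7^2* 37^1*97^1*151^1 *619^1 = - 98625310854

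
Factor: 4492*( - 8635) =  -38788420 = - 2^2*5^1 *11^1*157^1*1123^1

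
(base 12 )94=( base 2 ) 1110000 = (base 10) 112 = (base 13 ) 88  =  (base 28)40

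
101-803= - 702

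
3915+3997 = 7912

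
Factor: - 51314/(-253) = 2^1*11^( - 1)*23^ (-1 )*25657^1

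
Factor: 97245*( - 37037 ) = -3601663065  =  - 3^2* 5^1 * 7^1*11^1*13^1*37^1*2161^1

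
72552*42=3047184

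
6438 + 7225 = 13663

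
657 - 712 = - 55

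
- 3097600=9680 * ( - 320 ) 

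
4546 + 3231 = 7777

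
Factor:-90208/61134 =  - 45104/30567 = -2^4 * 3^(  -  1 )*23^(-1)*443^ ( - 1 )*2819^1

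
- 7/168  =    -  1/24 = -  0.04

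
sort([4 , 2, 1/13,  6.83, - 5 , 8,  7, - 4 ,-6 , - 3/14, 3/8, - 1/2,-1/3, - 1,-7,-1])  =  [ - 7, - 6, - 5, - 4,-1, - 1, - 1/2 , - 1/3 , - 3/14,1/13,  3/8,2 , 4,  6.83, 7 , 8] 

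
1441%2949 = 1441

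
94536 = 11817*8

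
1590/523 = 1590/523=3.04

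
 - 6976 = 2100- 9076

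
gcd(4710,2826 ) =942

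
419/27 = 15 + 14/27 = 15.52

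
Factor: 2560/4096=2^( - 3)*5^1 = 5/8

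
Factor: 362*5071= 2^1*11^1*181^1*461^1= 1835702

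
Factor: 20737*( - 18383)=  - 381208271 = - 31^1*89^1 * 233^1*593^1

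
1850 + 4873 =6723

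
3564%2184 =1380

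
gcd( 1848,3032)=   8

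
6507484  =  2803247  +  3704237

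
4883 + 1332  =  6215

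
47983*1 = 47983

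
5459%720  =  419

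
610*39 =23790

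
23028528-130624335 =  - 107595807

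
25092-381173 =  - 356081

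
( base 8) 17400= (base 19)12ID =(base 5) 223221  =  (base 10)7936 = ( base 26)bj6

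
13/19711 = 13/19711=0.00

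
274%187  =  87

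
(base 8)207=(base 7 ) 252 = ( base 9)160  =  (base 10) 135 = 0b10000111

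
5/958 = 5/958=0.01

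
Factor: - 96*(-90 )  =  8640 = 2^6 * 3^3*5^1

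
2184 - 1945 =239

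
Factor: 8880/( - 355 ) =-2^4*3^1*37^1*71^( - 1 ) =-  1776/71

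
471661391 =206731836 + 264929555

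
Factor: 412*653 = 2^2*103^1*653^1 = 269036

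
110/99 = 10/9 = 1.11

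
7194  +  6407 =13601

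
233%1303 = 233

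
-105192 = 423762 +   -  528954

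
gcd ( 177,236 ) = 59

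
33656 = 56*601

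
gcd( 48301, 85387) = 1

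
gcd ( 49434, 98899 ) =1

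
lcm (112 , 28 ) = 112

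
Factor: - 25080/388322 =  - 2^2*3^1*5^1*929^( - 1) =- 60/929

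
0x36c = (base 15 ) 3d6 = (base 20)23G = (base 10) 876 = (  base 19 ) 282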